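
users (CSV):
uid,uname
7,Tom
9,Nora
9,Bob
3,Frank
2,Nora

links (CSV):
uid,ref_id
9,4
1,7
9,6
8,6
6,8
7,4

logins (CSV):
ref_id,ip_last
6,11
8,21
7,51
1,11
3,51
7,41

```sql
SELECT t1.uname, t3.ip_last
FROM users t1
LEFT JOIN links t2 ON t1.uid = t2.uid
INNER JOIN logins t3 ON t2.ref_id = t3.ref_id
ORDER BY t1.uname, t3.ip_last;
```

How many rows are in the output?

2

Evaluate left to right. First `users t1 LEFT JOIN links t2` on uid: 7 row(s).
Then INNER JOIN `logins t3` on ref_id: keep only rows whose t2.ref_id appears in t3.
Result: 2 row(s).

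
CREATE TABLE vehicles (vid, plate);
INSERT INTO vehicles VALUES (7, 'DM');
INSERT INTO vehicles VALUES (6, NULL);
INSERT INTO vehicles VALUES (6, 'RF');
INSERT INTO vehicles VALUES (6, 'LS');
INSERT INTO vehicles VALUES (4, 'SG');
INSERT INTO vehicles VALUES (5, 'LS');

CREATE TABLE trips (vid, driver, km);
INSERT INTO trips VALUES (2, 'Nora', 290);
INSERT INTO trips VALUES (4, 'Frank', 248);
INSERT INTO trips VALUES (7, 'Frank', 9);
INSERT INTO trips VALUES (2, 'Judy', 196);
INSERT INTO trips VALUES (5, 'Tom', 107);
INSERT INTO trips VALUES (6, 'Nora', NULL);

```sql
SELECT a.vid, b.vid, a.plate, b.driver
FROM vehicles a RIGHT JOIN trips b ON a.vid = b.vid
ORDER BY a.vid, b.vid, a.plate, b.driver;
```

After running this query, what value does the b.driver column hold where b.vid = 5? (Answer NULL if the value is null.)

RIGHT JOIN keeps every row from `trips`; unmatched rows get NULL for `vehicles`'s columns.
Matching on a.vid = b.vid.
Matched pairs: 6; unmatched b rows kept: 2.

Tom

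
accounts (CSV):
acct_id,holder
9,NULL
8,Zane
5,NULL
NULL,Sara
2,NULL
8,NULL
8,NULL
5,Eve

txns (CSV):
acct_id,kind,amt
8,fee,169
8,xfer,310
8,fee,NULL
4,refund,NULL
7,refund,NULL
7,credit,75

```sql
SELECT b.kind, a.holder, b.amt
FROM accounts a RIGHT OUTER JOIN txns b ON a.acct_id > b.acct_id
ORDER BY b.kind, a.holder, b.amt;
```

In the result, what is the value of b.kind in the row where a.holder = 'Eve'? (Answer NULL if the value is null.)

refund

RIGHT JOIN keeps every row from `txns`; unmatched rows get NULL for `accounts`'s columns.
Matching on a.acct_id > b.acct_id. A NULL in a compared column never satisfies the condition.
- a row (acct_id=9): matches 6 b row(s) → 6 output row(s).
- a row (acct_id=8): matches 3 b row(s) → 3 output row(s).
- a row (acct_id=5): matches 1 b row(s) → 1 output row(s).
- a row (acct_id=NULL): no match.
- a row (acct_id=2): no match.
- a row (acct_id=8): matches 3 b row(s) → 3 output row(s).
- a row (acct_id=8): matches 3 b row(s) → 3 output row(s).
- a row (acct_id=5): matches 1 b row(s) → 1 output row(s).
- every b row matched at least one a row.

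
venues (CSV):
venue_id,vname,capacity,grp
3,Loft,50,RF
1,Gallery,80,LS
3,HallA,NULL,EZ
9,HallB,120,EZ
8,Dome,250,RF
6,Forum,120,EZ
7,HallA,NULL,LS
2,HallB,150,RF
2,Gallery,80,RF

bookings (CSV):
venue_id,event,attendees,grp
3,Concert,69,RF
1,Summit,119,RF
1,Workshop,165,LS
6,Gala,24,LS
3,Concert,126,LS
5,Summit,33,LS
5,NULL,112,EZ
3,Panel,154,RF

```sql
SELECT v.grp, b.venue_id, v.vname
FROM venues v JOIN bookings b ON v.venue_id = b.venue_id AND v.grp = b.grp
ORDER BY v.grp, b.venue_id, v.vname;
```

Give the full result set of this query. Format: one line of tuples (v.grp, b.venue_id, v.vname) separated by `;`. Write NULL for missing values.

INNER JOIN keeps only pairs where the ON condition holds.
Matching on v.venue_id = b.venue_id AND v.grp = b.grp.
Matched pairs: 3.

(LS, 1, Gallery); (RF, 3, Loft); (RF, 3, Loft)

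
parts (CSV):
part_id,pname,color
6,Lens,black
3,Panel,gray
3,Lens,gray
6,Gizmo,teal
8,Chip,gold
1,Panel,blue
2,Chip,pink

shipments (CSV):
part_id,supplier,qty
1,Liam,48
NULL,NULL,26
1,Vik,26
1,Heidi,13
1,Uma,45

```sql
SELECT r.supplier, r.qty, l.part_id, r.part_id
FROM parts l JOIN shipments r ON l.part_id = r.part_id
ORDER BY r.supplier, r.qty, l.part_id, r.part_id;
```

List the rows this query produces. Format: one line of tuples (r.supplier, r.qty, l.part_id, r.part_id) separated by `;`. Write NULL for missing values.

(Heidi, 13, 1, 1); (Liam, 48, 1, 1); (Uma, 45, 1, 1); (Vik, 26, 1, 1)

INNER JOIN keeps only pairs where the ON condition holds.
Matching on l.part_id = r.part_id. A NULL in a compared column never satisfies the condition.
Matched pairs: 4.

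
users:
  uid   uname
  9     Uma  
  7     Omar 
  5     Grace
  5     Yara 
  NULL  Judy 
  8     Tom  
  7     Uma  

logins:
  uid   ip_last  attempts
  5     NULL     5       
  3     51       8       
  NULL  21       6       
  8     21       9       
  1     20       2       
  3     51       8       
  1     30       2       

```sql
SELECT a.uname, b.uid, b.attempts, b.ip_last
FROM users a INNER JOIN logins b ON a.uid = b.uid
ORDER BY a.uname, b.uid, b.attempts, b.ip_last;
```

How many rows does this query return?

INNER JOIN keeps only pairs where the ON condition holds.
Matching on a.uid = b.uid. A NULL in a compared column never satisfies the condition.
Matched pairs: 3.
Total: 3 rows.

3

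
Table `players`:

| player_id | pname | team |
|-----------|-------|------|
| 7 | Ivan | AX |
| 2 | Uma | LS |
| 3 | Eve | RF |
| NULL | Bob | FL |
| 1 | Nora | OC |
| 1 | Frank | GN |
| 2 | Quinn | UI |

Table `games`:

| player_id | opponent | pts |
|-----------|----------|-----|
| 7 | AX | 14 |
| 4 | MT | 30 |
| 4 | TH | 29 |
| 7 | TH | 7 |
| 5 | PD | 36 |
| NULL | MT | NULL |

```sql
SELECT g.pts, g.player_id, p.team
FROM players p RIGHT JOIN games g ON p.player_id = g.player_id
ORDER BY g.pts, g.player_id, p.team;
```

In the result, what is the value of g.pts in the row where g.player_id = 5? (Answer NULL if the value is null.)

36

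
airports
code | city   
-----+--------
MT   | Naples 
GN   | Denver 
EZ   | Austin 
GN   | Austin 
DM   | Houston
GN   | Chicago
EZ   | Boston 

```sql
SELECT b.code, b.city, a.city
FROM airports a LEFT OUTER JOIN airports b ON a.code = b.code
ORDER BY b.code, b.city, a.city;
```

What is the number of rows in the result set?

15

LEFT JOIN keeps every row from `airports a`; unmatched rows get NULL for `airports b`'s columns.
Matching on a.code = b.code.
Matched pairs: 15; unmatched a rows kept: 0.
Total: 15 rows.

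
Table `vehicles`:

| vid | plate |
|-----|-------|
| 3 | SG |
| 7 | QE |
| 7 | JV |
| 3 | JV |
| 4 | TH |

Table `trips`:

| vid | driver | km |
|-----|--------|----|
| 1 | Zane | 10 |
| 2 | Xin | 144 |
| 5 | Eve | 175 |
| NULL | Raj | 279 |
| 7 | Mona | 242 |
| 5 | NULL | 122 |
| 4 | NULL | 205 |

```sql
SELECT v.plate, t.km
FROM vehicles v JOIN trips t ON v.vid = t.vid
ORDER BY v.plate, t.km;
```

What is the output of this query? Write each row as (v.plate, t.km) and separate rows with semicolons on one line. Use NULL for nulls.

INNER JOIN keeps only pairs where the ON condition holds.
Matching on v.vid = t.vid. A NULL in a compared column never satisfies the condition.
Matched pairs: 3.

(JV, 242); (QE, 242); (TH, 205)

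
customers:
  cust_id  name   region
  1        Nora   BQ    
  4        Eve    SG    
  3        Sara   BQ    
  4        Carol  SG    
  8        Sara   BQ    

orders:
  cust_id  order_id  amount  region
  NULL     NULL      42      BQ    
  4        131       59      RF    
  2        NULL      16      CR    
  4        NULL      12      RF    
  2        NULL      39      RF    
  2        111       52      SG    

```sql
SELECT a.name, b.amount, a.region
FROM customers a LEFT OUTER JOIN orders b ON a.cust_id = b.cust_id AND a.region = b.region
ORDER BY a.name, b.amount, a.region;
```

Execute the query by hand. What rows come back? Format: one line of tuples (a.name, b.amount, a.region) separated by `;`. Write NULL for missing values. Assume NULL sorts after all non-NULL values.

(Carol, NULL, SG); (Eve, NULL, SG); (Nora, NULL, BQ); (Sara, NULL, BQ); (Sara, NULL, BQ)

LEFT JOIN keeps every row from `customers`; unmatched rows get NULL for `orders`'s columns.
Matching on a.cust_id = b.cust_id AND a.region = b.region. A NULL in a compared column never satisfies the condition.
- a row (cust_id=1, region=BQ): no match → kept, b columns NULL.
- a row (cust_id=4, region=SG): no match → kept, b columns NULL.
- a row (cust_id=3, region=BQ): no match → kept, b columns NULL.
- a row (cust_id=4, region=SG): no match → kept, b columns NULL.
- a row (cust_id=8, region=BQ): no match → kept, b columns NULL.
After projecting and ordering:
a.name | b.amount | a.region
Carol | NULL | SG
Eve | NULL | SG
Nora | NULL | BQ
Sara | NULL | BQ
Sara | NULL | BQ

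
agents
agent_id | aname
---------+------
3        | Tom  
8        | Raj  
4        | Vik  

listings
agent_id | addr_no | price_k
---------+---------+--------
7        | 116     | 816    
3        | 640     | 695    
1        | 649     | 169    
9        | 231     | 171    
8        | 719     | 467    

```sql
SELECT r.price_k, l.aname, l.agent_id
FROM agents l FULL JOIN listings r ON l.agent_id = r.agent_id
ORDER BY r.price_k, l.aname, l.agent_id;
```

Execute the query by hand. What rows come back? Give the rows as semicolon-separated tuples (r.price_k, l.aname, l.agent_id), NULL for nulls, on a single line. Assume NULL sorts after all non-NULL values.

(169, NULL, NULL); (171, NULL, NULL); (467, Raj, 8); (695, Tom, 3); (816, NULL, NULL); (NULL, Vik, 4)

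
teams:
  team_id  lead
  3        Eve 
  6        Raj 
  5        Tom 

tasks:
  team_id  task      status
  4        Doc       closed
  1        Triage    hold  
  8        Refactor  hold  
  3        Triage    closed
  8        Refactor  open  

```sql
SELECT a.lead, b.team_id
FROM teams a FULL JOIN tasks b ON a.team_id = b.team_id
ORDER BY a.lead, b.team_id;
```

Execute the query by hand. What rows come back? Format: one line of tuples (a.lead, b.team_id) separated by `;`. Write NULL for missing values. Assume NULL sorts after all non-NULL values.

FULL OUTER JOIN keeps every row from both sides; unmatched rows get NULL for the other side's columns.
Matching on a.team_id = b.team_id.
- a row (team_id=3): matches 1 b row(s) → 1 output row(s).
- a row (team_id=6): no match → kept, b columns NULL.
- a row (team_id=5): no match → kept, b columns NULL.
- plus 4 unmatched b row(s), each kept with NULL a columns.
After projecting and ordering:
a.lead | b.team_id
Eve | 3
Raj | NULL
Tom | NULL
NULL | 1
NULL | 4
NULL | 8
NULL | 8

(Eve, 3); (Raj, NULL); (Tom, NULL); (NULL, 1); (NULL, 4); (NULL, 8); (NULL, 8)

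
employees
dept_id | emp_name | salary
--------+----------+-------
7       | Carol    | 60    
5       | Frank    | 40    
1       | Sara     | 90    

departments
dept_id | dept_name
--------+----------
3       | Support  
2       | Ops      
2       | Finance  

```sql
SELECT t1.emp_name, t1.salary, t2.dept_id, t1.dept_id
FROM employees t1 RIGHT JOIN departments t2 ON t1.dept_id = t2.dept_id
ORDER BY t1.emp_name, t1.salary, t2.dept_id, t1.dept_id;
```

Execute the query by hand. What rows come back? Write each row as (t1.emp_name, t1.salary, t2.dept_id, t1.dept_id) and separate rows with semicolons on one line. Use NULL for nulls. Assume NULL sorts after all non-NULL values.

(NULL, NULL, 2, NULL); (NULL, NULL, 2, NULL); (NULL, NULL, 3, NULL)

RIGHT JOIN keeps every row from `departments`; unmatched rows get NULL for `employees`'s columns.
Matching on t1.dept_id = t2.dept_id.
- t1 (dept_id=7) has no partner in t2.
- t1 (dept_id=5) has no partner in t2.
- t1 (dept_id=1) has no partner in t2.
- plus 3 unmatched t2 row(s), each kept with NULL t1 columns.
After projecting and ordering:
t1.emp_name | t1.salary | t2.dept_id | t1.dept_id
NULL | NULL | 2 | NULL
NULL | NULL | 2 | NULL
NULL | NULL | 3 | NULL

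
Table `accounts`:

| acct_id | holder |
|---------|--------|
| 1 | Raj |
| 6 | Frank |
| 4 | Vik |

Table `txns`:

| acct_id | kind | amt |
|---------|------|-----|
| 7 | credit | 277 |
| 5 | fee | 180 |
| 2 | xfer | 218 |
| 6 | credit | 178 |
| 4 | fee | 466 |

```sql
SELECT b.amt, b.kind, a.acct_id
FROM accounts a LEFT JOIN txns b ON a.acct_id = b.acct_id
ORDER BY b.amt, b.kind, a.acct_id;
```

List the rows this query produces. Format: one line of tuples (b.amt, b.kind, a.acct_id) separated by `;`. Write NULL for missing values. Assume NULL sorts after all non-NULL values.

LEFT JOIN keeps every row from `accounts`; unmatched rows get NULL for `txns`'s columns.
Matching on a.acct_id = b.acct_id.
Matched pairs: 2; unmatched a rows kept: 1.

(178, credit, 6); (466, fee, 4); (NULL, NULL, 1)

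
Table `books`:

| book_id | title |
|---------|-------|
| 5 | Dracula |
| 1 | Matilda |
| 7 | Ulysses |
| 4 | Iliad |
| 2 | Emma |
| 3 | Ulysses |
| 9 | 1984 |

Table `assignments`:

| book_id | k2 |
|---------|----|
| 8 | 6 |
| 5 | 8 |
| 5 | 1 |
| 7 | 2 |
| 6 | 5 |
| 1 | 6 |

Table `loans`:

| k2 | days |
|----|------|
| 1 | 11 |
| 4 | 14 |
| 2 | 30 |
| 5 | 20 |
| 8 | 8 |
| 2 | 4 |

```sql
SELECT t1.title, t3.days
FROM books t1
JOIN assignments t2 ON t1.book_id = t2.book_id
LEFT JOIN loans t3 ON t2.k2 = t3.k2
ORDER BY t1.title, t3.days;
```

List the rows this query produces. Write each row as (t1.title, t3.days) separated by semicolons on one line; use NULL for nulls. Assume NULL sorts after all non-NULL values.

(Dracula, 8); (Dracula, 11); (Matilda, NULL); (Ulysses, 4); (Ulysses, 30)

Evaluate left to right. First `books t1 INNER JOIN assignments t2` on book_id: 4 row(s).
Then LEFT JOIN `loans t3` on k2: each of those 4 rows is kept; rows whose t2.k2 has no match in t3 get NULL for t3's columns.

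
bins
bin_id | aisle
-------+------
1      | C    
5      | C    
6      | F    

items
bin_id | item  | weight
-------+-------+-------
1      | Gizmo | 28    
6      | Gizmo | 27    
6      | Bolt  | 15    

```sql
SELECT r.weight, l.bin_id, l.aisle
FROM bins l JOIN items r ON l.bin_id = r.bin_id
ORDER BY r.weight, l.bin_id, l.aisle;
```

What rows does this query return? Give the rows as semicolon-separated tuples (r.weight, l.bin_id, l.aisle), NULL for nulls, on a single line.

INNER JOIN keeps only pairs where the ON condition holds.
Matching on l.bin_id = r.bin_id.
- l row (bin_id=1): matches 1 r row(s) → 1 output row(s).
- l row (bin_id=5): no match → dropped.
- l row (bin_id=6): matches 2 r row(s) → 2 output row(s).
After projecting and ordering:
r.weight | l.bin_id | l.aisle
15 | 6 | F
27 | 6 | F
28 | 1 | C

(15, 6, F); (27, 6, F); (28, 1, C)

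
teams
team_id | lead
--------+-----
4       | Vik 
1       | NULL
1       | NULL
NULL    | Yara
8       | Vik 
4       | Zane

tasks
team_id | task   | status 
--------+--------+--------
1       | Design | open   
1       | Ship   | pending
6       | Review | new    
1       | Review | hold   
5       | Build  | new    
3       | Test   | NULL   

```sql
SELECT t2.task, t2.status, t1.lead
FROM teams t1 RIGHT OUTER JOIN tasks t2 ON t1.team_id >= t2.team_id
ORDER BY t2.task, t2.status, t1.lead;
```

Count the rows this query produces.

20

RIGHT JOIN keeps every row from `tasks`; unmatched rows get NULL for `teams`'s columns.
Matching on t1.team_id >= t2.team_id. A NULL in a compared column never satisfies the condition.
- team_id=4: 4 matching t2 row(s), so 4 row(s) emitted.
- team_id=1: 3 matching t2 row(s), so 3 row(s) emitted.
- team_id=1: 3 matching t2 row(s), so 3 row(s) emitted.
- team_id=NULL: no matching t2 row.
- team_id=8: 6 matching t2 row(s), so 6 row(s) emitted.
- team_id=4: 4 matching t2 row(s), so 4 row(s) emitted.
- every t2 row matched at least one t1 row.
Total: 20 rows.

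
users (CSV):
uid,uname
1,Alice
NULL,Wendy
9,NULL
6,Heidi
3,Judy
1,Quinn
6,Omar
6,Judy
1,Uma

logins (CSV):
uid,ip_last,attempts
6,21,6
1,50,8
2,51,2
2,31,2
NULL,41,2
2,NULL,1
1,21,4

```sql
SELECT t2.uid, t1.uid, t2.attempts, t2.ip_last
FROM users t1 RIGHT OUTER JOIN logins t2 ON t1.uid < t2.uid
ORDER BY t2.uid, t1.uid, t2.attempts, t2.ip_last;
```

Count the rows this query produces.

RIGHT JOIN keeps every row from `logins`; unmatched rows get NULL for `users`'s columns.
Matching on t1.uid < t2.uid. A NULL in a compared column never satisfies the condition.
- t1 (uid=1) pairs with 4 row(s) of t2.
- t1 (uid=NULL) has no partner in t2.
- t1 (uid=9) has no partner in t2.
- t1 (uid=6) has no partner in t2.
- t1 (uid=3) pairs with 1 row(s) of t2.
- t1 (uid=1) pairs with 4 row(s) of t2.
- t1 (uid=6) has no partner in t2.
- t1 (uid=6) has no partner in t2.
- t1 (uid=1) pairs with 4 row(s) of t2.
- 3 t2 row(s) had no t1 match → kept, t1 columns NULL.
Total: 13 matched + 3 padded = 16 rows.

16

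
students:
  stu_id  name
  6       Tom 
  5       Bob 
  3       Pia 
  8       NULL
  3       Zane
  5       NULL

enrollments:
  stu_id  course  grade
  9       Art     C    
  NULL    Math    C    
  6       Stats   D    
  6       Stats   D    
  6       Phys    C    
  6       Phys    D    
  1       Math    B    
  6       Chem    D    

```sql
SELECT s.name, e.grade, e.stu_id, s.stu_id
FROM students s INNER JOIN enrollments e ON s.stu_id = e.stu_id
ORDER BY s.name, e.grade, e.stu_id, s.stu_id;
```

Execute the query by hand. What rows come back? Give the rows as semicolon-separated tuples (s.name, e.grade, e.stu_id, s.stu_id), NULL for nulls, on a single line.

INNER JOIN keeps only pairs where the ON condition holds.
Matching on s.stu_id = e.stu_id. A NULL in a compared column never satisfies the condition.
- stu_id=6: 5 matching e row(s), so 5 row(s) emitted.
- stu_id=5: no matching e row, dropped.
- stu_id=3: no matching e row, dropped.
- stu_id=8: no matching e row, dropped.
- stu_id=3: no matching e row, dropped.
- stu_id=5: no matching e row, dropped.
After projecting and ordering:
s.name | e.grade | e.stu_id | s.stu_id
Tom | C | 6 | 6
Tom | D | 6 | 6
Tom | D | 6 | 6
Tom | D | 6 | 6
Tom | D | 6 | 6

(Tom, C, 6, 6); (Tom, D, 6, 6); (Tom, D, 6, 6); (Tom, D, 6, 6); (Tom, D, 6, 6)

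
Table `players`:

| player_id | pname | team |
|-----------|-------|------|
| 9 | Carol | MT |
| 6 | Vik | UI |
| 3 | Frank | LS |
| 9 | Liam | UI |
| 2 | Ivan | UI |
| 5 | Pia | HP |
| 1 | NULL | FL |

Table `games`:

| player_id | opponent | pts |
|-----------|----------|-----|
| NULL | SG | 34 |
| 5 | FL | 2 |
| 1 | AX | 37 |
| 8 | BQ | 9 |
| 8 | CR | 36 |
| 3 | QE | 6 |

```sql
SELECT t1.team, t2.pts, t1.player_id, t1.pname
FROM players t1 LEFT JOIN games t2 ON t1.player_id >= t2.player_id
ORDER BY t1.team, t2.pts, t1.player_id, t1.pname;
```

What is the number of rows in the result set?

LEFT JOIN keeps every row from `players`; unmatched rows get NULL for `games`'s columns.
Matching on t1.player_id >= t2.player_id. A NULL in a compared column never satisfies the condition.
- player_id=9: 5 matching t2 row(s), so 5 row(s) emitted.
- player_id=6: 3 matching t2 row(s), so 3 row(s) emitted.
- player_id=3: 2 matching t2 row(s), so 2 row(s) emitted.
- player_id=9: 5 matching t2 row(s), so 5 row(s) emitted.
- player_id=2: 1 matching t2 row(s), so 1 row(s) emitted.
- player_id=5: 3 matching t2 row(s), so 3 row(s) emitted.
- player_id=1: 1 matching t2 row(s), so 1 row(s) emitted.
Total: 20 rows.

20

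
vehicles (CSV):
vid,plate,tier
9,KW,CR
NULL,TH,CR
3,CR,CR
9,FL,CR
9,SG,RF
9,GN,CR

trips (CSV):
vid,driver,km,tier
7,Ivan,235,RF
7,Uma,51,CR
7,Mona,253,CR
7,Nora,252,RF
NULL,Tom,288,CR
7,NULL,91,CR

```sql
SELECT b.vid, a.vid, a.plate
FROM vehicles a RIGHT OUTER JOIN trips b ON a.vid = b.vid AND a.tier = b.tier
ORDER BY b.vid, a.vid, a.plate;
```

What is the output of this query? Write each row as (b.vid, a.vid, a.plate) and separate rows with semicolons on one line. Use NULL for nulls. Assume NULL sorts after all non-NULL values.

RIGHT JOIN keeps every row from `trips`; unmatched rows get NULL for `vehicles`'s columns.
Matching on a.vid = b.vid AND a.tier = b.tier. A NULL in a compared column never satisfies the condition.
- a row (vid=9, tier=CR): no match.
- a row (vid=NULL, tier=CR): no match.
- a row (vid=3, tier=CR): no match.
- a row (vid=9, tier=CR): no match.
- a row (vid=9, tier=RF): no match.
- a row (vid=9, tier=CR): no match.
- plus 6 unmatched b row(s), each kept with NULL a columns.
After projecting and ordering:
b.vid | a.vid | a.plate
7 | NULL | NULL
7 | NULL | NULL
7 | NULL | NULL
7 | NULL | NULL
7 | NULL | NULL
NULL | NULL | NULL

(7, NULL, NULL); (7, NULL, NULL); (7, NULL, NULL); (7, NULL, NULL); (7, NULL, NULL); (NULL, NULL, NULL)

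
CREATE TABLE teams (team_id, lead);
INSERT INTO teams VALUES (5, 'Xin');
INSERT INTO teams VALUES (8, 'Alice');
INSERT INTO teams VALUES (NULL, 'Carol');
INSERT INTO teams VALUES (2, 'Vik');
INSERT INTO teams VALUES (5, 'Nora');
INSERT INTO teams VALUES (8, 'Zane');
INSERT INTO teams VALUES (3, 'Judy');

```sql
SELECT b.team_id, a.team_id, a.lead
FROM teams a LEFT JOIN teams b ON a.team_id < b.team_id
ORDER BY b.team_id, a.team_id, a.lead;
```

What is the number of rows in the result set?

16

LEFT JOIN keeps every row from `teams a`; unmatched rows get NULL for `teams b`'s columns.
Matching on a.team_id < b.team_id. A NULL in a compared column never satisfies the condition.
- a[0] team_id=5 → 2 match(es) in b → 2 row(s).
- a[1] team_id=8 → no match; kept with NULLs on the b side.
- a[2] team_id=NULL → no match; kept with NULLs on the b side.
- a[3] team_id=2 → 5 match(es) in b → 5 row(s).
- a[4] team_id=5 → 2 match(es) in b → 2 row(s).
- a[5] team_id=8 → no match; kept with NULLs on the b side.
- a[6] team_id=3 → 4 match(es) in b → 4 row(s).
Total: 13 matched + 3 padded = 16 rows.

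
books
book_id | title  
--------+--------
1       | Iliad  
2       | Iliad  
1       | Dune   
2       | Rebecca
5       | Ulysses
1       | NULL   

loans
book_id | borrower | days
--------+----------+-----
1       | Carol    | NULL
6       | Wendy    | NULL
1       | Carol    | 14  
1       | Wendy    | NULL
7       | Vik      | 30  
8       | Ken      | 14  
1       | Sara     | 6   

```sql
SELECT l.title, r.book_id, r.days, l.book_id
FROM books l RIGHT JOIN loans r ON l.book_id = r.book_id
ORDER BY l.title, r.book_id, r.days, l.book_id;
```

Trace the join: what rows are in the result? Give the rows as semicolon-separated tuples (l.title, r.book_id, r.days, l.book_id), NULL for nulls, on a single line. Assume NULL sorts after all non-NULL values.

(Dune, 1, 6, 1); (Dune, 1, 14, 1); (Dune, 1, NULL, 1); (Dune, 1, NULL, 1); (Iliad, 1, 6, 1); (Iliad, 1, 14, 1); (Iliad, 1, NULL, 1); (Iliad, 1, NULL, 1); (NULL, 1, 6, 1); (NULL, 1, 14, 1); (NULL, 1, NULL, 1); (NULL, 1, NULL, 1); (NULL, 6, NULL, NULL); (NULL, 7, 30, NULL); (NULL, 8, 14, NULL)

RIGHT JOIN keeps every row from `loans`; unmatched rows get NULL for `books`'s columns.
Matching on l.book_id = r.book_id.
Matched pairs: 12; unmatched r rows kept: 3.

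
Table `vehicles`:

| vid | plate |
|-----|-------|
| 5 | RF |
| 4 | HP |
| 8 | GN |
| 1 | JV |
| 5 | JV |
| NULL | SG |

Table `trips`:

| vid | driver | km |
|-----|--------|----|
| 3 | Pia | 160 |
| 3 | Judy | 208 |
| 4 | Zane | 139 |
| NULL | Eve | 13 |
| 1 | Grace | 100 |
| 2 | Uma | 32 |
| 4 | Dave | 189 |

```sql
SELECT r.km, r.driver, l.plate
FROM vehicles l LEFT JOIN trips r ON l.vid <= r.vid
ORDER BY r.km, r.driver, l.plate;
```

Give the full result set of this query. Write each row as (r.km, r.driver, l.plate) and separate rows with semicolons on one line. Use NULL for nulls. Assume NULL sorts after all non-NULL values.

(32, Uma, JV); (100, Grace, JV); (139, Zane, HP); (139, Zane, JV); (160, Pia, JV); (189, Dave, HP); (189, Dave, JV); (208, Judy, JV); (NULL, NULL, GN); (NULL, NULL, JV); (NULL, NULL, RF); (NULL, NULL, SG)

LEFT JOIN keeps every row from `vehicles`; unmatched rows get NULL for `trips`'s columns.
Matching on l.vid <= r.vid. A NULL in a compared column never satisfies the condition.
Matched pairs: 8; unmatched l rows kept: 4.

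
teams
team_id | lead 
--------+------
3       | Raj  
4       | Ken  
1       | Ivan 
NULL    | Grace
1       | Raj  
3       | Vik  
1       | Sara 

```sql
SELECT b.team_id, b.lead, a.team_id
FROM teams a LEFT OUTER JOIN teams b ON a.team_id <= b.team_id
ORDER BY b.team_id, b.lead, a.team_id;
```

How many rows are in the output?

26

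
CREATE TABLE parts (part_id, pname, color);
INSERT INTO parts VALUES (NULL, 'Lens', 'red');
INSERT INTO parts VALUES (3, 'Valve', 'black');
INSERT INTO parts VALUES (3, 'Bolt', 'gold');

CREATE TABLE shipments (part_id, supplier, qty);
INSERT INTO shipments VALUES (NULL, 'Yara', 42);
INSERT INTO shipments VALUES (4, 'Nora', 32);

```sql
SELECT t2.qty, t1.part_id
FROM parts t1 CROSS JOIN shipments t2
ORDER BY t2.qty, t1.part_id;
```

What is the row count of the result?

CROSS JOIN pairs every row of `parts` with every row of `shipments`: 3 × 2 = 6 rows.

6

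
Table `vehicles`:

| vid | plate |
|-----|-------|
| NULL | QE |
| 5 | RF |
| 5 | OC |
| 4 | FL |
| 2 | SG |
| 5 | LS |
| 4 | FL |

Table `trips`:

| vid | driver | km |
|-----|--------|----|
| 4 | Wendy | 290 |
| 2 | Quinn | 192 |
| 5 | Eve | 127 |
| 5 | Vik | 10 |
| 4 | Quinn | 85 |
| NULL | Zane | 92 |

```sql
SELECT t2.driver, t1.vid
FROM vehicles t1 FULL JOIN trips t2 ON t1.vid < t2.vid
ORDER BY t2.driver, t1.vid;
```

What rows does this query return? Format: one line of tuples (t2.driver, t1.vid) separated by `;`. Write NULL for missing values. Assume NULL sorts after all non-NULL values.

FULL OUTER JOIN keeps every row from both sides; unmatched rows get NULL for the other side's columns.
Matching on t1.vid < t2.vid. A NULL in a compared column never satisfies the condition.
- t1 row (vid=NULL): no match → kept, t2 columns NULL.
- t1 row (vid=5): no match → kept, t2 columns NULL.
- t1 row (vid=5): no match → kept, t2 columns NULL.
- t1 row (vid=4): matches 2 t2 row(s) → 2 output row(s).
- t1 row (vid=2): matches 4 t2 row(s) → 4 output row(s).
- t1 row (vid=5): no match → kept, t2 columns NULL.
- t1 row (vid=4): matches 2 t2 row(s) → 2 output row(s).
- plus 2 unmatched t2 row(s), each kept with NULL t1 columns.

(Eve, 2); (Eve, 4); (Eve, 4); (Quinn, 2); (Quinn, NULL); (Vik, 2); (Vik, 4); (Vik, 4); (Wendy, 2); (Zane, NULL); (NULL, 5); (NULL, 5); (NULL, 5); (NULL, NULL)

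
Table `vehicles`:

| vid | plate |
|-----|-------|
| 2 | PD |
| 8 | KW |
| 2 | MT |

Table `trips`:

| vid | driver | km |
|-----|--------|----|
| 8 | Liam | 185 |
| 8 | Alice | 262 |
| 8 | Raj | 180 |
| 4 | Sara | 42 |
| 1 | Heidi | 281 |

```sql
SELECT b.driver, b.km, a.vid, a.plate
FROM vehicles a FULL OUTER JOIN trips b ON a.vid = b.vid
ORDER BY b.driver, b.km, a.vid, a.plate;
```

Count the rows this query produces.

FULL OUTER JOIN keeps every row from both sides; unmatched rows get NULL for the other side's columns.
Matching on a.vid = b.vid.
- vid=2: no b row matches, row kept with b columns NULL.
- vid=8: 3 matching b row(s), so 3 row(s) emitted.
- vid=2: no b row matches, row kept with b columns NULL.
- 2 b row(s) had no a match → kept, a columns NULL.
Total: 3 matched + 4 padded = 7 rows.

7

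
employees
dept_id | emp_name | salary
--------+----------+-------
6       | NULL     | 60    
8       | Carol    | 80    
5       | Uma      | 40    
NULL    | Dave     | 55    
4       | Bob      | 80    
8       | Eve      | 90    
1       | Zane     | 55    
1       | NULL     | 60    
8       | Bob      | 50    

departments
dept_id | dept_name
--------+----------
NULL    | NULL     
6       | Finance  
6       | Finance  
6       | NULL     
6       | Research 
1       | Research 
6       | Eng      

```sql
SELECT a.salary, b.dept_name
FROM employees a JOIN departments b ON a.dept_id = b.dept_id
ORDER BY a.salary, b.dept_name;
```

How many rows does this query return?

7

INNER JOIN keeps only pairs where the ON condition holds.
Matching on a.dept_id = b.dept_id. A NULL in a compared column never satisfies the condition.
- dept_id=6: 5 matching b row(s), so 5 row(s) emitted.
- dept_id=8: no matching b row, dropped.
- dept_id=5: no matching b row, dropped.
- dept_id=NULL: no matching b row, dropped.
- dept_id=4: no matching b row, dropped.
- dept_id=8: no matching b row, dropped.
- dept_id=1: 1 matching b row(s), so 1 row(s) emitted.
- dept_id=1: 1 matching b row(s), so 1 row(s) emitted.
- dept_id=8: no matching b row, dropped.
Total: 7 rows.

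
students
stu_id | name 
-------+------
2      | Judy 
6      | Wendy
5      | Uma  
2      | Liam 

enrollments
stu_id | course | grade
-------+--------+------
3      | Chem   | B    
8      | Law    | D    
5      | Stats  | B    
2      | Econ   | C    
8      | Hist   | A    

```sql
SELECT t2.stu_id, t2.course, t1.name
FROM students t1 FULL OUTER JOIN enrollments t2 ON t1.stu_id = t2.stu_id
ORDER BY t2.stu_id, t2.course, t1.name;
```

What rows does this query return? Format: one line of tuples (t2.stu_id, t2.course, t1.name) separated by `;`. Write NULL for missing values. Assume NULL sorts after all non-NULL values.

(2, Econ, Judy); (2, Econ, Liam); (3, Chem, NULL); (5, Stats, Uma); (8, Hist, NULL); (8, Law, NULL); (NULL, NULL, Wendy)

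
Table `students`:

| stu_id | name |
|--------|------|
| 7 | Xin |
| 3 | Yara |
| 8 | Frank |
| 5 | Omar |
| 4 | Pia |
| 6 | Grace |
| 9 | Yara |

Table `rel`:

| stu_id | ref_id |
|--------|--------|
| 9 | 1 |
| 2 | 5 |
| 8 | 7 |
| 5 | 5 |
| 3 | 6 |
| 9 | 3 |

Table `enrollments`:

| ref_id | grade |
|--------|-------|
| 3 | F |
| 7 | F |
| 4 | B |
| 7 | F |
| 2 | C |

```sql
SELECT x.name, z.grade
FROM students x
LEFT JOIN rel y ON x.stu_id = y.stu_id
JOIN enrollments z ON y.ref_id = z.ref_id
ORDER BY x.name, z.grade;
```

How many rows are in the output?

3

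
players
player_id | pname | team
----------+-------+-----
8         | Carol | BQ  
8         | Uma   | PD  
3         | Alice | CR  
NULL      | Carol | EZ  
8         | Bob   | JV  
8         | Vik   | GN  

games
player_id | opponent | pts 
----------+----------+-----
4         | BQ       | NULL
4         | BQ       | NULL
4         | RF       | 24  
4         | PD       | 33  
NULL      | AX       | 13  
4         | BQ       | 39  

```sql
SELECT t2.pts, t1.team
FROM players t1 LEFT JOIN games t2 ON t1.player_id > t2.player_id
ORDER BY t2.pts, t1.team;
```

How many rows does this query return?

LEFT JOIN keeps every row from `players`; unmatched rows get NULL for `games`'s columns.
Matching on t1.player_id > t2.player_id. A NULL in a compared column never satisfies the condition.
- player_id=8: 5 matching t2 row(s), so 5 row(s) emitted.
- player_id=8: 5 matching t2 row(s), so 5 row(s) emitted.
- player_id=3: no t2 row matches, row kept with t2 columns NULL.
- player_id=NULL: no t2 row matches, row kept with t2 columns NULL.
- player_id=8: 5 matching t2 row(s), so 5 row(s) emitted.
- player_id=8: 5 matching t2 row(s), so 5 row(s) emitted.
Total: 20 matched + 2 padded = 22 rows.

22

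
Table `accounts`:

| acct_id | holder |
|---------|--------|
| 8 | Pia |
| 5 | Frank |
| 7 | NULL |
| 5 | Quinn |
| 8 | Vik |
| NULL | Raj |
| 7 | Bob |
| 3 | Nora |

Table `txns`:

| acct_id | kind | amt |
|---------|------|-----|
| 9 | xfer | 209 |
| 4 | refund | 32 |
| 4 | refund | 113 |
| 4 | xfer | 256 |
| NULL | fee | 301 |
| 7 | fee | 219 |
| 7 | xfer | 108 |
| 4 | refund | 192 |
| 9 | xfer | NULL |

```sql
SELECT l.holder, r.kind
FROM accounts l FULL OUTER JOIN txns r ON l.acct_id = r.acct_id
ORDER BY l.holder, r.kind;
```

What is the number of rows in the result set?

FULL OUTER JOIN keeps every row from both sides; unmatched rows get NULL for the other side's columns.
Matching on l.acct_id = r.acct_id. A NULL in a compared column never satisfies the condition.
- l (acct_id=8) has no partner → padded with NULL.
- l (acct_id=5) has no partner → padded with NULL.
- l (acct_id=7) pairs with 2 row(s) of r.
- l (acct_id=5) has no partner → padded with NULL.
- l (acct_id=8) has no partner → padded with NULL.
- l (acct_id=NULL) has no partner → padded with NULL.
- l (acct_id=7) pairs with 2 row(s) of r.
- l (acct_id=3) has no partner → padded with NULL.
- 7 r row(s) had no l match → kept, l columns NULL.
Total: 4 matched + 13 padded = 17 rows.

17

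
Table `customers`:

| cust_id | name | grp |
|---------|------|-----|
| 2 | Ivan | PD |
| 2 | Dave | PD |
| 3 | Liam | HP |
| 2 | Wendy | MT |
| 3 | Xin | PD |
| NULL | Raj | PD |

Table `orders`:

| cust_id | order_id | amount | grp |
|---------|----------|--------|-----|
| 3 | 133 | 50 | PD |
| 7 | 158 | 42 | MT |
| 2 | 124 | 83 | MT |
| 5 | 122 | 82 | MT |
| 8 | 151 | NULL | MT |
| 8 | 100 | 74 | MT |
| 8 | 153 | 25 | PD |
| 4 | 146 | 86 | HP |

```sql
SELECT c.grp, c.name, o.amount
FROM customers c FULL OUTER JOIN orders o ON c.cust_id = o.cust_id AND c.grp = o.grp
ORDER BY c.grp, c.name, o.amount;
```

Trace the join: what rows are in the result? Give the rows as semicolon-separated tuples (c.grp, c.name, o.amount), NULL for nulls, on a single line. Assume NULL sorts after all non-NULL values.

(HP, Liam, NULL); (MT, Wendy, 83); (PD, Dave, NULL); (PD, Ivan, NULL); (PD, Raj, NULL); (PD, Xin, 50); (NULL, NULL, 25); (NULL, NULL, 42); (NULL, NULL, 74); (NULL, NULL, 82); (NULL, NULL, 86); (NULL, NULL, NULL)

FULL OUTER JOIN keeps every row from both sides; unmatched rows get NULL for the other side's columns.
Matching on c.cust_id = o.cust_id AND c.grp = o.grp. A NULL in a compared column never satisfies the condition.
Matched pairs: 2; unmatched c rows kept: 4; unmatched o rows kept: 6.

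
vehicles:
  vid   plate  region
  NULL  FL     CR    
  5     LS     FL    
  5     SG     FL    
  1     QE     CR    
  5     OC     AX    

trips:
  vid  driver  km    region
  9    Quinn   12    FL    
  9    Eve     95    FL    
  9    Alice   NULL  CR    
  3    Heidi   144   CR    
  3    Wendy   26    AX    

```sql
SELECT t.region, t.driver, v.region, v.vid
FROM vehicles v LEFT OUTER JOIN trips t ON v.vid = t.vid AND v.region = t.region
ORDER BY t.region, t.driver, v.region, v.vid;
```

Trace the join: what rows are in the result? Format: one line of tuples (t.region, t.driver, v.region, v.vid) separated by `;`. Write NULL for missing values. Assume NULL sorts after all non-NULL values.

(NULL, NULL, AX, 5); (NULL, NULL, CR, 1); (NULL, NULL, CR, NULL); (NULL, NULL, FL, 5); (NULL, NULL, FL, 5)

LEFT JOIN keeps every row from `vehicles`; unmatched rows get NULL for `trips`'s columns.
Matching on v.vid = t.vid AND v.region = t.region. A NULL in a compared column never satisfies the condition.
Matched pairs: 0; unmatched v rows kept: 5.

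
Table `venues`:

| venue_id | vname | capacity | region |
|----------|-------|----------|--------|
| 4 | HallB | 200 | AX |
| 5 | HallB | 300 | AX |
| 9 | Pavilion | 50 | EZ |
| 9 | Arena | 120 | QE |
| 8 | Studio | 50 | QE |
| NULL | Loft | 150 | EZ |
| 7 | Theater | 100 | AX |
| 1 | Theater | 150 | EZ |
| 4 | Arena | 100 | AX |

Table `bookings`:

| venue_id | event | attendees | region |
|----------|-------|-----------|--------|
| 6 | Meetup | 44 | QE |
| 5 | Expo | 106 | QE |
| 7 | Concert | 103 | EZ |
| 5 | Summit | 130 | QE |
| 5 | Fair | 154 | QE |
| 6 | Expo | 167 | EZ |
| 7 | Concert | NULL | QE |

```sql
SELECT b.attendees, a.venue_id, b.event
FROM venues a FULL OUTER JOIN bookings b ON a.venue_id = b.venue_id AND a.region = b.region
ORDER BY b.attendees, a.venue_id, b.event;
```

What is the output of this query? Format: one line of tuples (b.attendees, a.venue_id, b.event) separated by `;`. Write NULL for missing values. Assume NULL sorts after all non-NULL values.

FULL OUTER JOIN keeps every row from both sides; unmatched rows get NULL for the other side's columns.
Matching on a.venue_id = b.venue_id AND a.region = b.region. A NULL in a compared column never satisfies the condition.
- a[0] venue_id=4, region=AX → no match; kept with NULLs on the b side.
- a[1] venue_id=5, region=AX → no match; kept with NULLs on the b side.
- a[2] venue_id=9, region=EZ → no match; kept with NULLs on the b side.
- a[3] venue_id=9, region=QE → no match; kept with NULLs on the b side.
- a[4] venue_id=8, region=QE → no match; kept with NULLs on the b side.
- a[5] venue_id=NULL, region=EZ → no match; kept with NULLs on the b side.
- a[6] venue_id=7, region=AX → no match; kept with NULLs on the b side.
- a[7] venue_id=1, region=EZ → no match; kept with NULLs on the b side.
- a[8] venue_id=4, region=AX → no match; kept with NULLs on the b side.
- plus 7 unmatched b row(s), each kept with NULL a columns.

(44, NULL, Meetup); (103, NULL, Concert); (106, NULL, Expo); (130, NULL, Summit); (154, NULL, Fair); (167, NULL, Expo); (NULL, 1, NULL); (NULL, 4, NULL); (NULL, 4, NULL); (NULL, 5, NULL); (NULL, 7, NULL); (NULL, 8, NULL); (NULL, 9, NULL); (NULL, 9, NULL); (NULL, NULL, Concert); (NULL, NULL, NULL)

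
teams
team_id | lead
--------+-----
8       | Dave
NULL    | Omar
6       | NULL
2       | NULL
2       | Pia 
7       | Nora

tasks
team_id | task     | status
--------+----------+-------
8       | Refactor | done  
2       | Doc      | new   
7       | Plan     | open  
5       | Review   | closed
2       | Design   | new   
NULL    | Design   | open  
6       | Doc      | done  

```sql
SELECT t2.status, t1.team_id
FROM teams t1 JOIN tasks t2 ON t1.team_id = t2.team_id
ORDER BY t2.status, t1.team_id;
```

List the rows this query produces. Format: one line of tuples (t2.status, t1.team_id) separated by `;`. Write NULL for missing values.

(done, 6); (done, 8); (new, 2); (new, 2); (new, 2); (new, 2); (open, 7)

INNER JOIN keeps only pairs where the ON condition holds.
Matching on t1.team_id = t2.team_id. A NULL in a compared column never satisfies the condition.
- team_id=8: 1 matching t2 row(s), so 1 row(s) emitted.
- team_id=NULL: no matching t2 row, dropped.
- team_id=6: 1 matching t2 row(s), so 1 row(s) emitted.
- team_id=2: 2 matching t2 row(s), so 2 row(s) emitted.
- team_id=2: 2 matching t2 row(s), so 2 row(s) emitted.
- team_id=7: 1 matching t2 row(s), so 1 row(s) emitted.
After projecting and ordering:
t2.status | t1.team_id
done | 6
done | 8
new | 2
new | 2
new | 2
new | 2
open | 7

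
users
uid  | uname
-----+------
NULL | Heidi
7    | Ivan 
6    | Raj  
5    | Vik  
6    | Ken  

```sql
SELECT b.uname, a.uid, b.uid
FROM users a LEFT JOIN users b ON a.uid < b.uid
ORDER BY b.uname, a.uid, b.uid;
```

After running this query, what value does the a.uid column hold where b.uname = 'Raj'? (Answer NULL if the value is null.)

LEFT JOIN keeps every row from `users a`; unmatched rows get NULL for `users b`'s columns.
Matching on a.uid < b.uid. A NULL in a compared column never satisfies the condition.
- uid=NULL: no b row matches, row kept with b columns NULL.
- uid=7: no b row matches, row kept with b columns NULL.
- uid=6: 1 matching b row(s), so 1 row(s) emitted.
- uid=5: 3 matching b row(s), so 3 row(s) emitted.
- uid=6: 1 matching b row(s), so 1 row(s) emitted.

5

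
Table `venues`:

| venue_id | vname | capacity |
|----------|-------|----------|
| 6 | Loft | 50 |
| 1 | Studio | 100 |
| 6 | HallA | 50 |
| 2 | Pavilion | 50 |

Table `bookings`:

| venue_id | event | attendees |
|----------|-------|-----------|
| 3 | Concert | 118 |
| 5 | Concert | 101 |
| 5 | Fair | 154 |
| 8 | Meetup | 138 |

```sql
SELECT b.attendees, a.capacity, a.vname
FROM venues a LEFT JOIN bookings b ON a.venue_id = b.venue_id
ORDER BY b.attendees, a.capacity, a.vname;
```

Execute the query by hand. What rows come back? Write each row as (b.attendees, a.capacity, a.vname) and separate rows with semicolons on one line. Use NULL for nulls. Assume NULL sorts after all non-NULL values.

(NULL, 50, HallA); (NULL, 50, Loft); (NULL, 50, Pavilion); (NULL, 100, Studio)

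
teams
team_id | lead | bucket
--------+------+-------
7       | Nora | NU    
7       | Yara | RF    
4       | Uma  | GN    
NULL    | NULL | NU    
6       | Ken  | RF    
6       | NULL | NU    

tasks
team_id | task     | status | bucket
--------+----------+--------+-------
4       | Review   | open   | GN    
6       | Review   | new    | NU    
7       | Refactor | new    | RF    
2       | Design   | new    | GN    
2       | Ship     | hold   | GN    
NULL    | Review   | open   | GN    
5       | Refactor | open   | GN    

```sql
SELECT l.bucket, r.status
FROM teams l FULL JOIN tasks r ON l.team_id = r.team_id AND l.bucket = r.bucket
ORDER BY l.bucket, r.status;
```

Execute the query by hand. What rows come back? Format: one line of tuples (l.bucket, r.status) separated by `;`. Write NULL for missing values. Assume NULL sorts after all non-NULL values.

FULL OUTER JOIN keeps every row from both sides; unmatched rows get NULL for the other side's columns.
Matching on l.team_id = r.team_id AND l.bucket = r.bucket. A NULL in a compared column never satisfies the condition.
Matched pairs: 3; unmatched l rows kept: 3; unmatched r rows kept: 4.

(GN, open); (NU, new); (NU, NULL); (NU, NULL); (RF, new); (RF, NULL); (NULL, hold); (NULL, new); (NULL, open); (NULL, open)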